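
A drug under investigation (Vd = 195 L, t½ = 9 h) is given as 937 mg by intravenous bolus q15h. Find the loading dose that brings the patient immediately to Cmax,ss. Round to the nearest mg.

1368 mg

f = (1/2)^(15/9) ≈ 0.314980; accumulation ratio R = 1/(1−f) ≈ 1.45981.
Loading dose to hit Cmax,ss on first dose: D_load = D_maint·R ≈ 937 × 1.45981 ≈ 1367.84 mg.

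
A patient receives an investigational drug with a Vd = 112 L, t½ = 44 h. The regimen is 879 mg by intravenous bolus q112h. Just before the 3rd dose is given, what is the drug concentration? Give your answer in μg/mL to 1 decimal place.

f = (1/2)^(τ/t½) = (1/2)^(112/44) ≈ 0.1713.
C₀ = D/Vd = 879/112 ≈ 7.848 μg/mL.
Before the 3rd dose, 2 doses have been given. Superposition: Cmin = C₀·(f + f²).
≈ 7.848 × (0.1713 + 0.0293) ≈ 7.848 × 0.2006 ≈ 1.574 μg/mL.

1.6 μg/mL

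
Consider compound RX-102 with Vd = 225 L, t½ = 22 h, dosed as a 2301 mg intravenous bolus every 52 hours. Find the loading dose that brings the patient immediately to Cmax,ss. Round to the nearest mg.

f = (1/2)^(52/22) ≈ 0.194301; accumulation ratio R = 1/(1−f) ≈ 1.24116.
Loading dose to hit Cmax,ss on first dose: D_load = D_maint·R ≈ 2301 × 1.24116 ≈ 2855.91 mg.

2856 mg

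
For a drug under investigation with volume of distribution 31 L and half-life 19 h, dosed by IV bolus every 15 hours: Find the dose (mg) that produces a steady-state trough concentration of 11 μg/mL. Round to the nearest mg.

τ/t½ = 15/19 ≈ 0.78947, so f = (1/2)^(15/19) ≈ 0.578555.
Cmin,ss = (D/Vd)·f/(1−f), so D = Cmin,ss·Vd·(1−f)/f.
D = 11 × 31 × (1−f)/f ≈ 11 × 31 × 0.72844 ≈ 248.40 mg.

248 mg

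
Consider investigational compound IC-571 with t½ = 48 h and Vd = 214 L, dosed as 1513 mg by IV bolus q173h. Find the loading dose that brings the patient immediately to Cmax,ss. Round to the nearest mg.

1649 mg

f = (1/2)^(173/48) ≈ 0.082231; accumulation ratio R = 1/(1−f) ≈ 1.08960.
Loading dose to hit Cmax,ss on first dose: D_load = D_maint·R ≈ 1513 × 1.08960 ≈ 1648.56 mg.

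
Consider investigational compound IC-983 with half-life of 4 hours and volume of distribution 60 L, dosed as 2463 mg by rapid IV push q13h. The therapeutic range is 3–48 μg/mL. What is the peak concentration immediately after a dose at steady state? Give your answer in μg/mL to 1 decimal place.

45.9 μg/mL

Over one 13-h interval, 13/4 ≈ 3.25 half-lives elapse, leaving f ≈ 0.1051 of each dose.
At steady state, accumulation factor R = 1/(1 − e^(−kτ)) ≈ 1.1174.
Single-dose peak C₀ = D/Vd = 2463/60 ≈ 41.050 μg/mL.
Steady-state peak Cmax,ss = C₀·R ≈ 41.050 × 1.1174 ≈ 45.869 μg/mL.
Peak 45.9 μg/mL vs MTC 48 μg/mL: below toxic threshold.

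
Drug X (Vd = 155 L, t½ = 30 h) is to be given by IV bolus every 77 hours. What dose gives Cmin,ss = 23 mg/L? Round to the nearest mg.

τ/t½ = 77/30 ≈ 2.5667, so f = (1/2)^(77/30) ≈ 0.168794.
Cmin,ss = (D/Vd)·f/(1−f), so D = Cmin,ss·Vd·(1−f)/f.
D = 23 × 155 × (1−f)/f ≈ 23 × 155 × 4.92438 ≈ 17555.41 mg.

17555 mg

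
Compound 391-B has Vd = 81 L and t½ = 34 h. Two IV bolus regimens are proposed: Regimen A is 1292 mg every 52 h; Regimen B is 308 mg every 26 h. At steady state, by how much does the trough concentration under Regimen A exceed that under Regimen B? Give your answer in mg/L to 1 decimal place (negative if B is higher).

Regimen A: f = (1/2)^(52/34) ≈ 0.3464; Cmin,ss = (1292/81)·f/(1−f) ≈ 8.454 mg/L.
Regimen B: f = (1/2)^(26/34) ≈ 0.5886; Cmin,ss = (308/81)·f/(1−f) ≈ 5.440 mg/L.
Difference ≈ 8.454 − 5.440 ≈ 3.014 mg/L.

3.0 mg/L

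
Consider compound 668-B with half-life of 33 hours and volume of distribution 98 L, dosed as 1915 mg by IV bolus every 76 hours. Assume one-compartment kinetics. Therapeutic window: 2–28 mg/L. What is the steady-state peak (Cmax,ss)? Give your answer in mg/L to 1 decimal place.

24.5 mg/L

k = ln2/t½ = ln2/33 ≈ 0.021004 h⁻¹; fraction remaining f = e^(−kτ) = e^(−0.021004×76) ≈ 0.2026.
Accumulation ratio R = 1/(1 − f) ≈ 1/0.7974 ≈ 1.2541.
Single-dose peak C₀ = D/Vd = 1915/98 ≈ 19.541 mg/L.
Steady-state peak Cmax,ss = C₀·R ≈ 19.541 × 1.2541 ≈ 24.506 mg/L.
Peak 24.5 mg/L vs MTC 28 mg/L: below toxic threshold.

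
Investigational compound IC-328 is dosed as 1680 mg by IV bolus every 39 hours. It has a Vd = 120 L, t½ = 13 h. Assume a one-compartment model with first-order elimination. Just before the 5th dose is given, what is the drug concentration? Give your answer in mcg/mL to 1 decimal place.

f = (1/2)^(τ/t½) = (1/2)^(39/13) ≈ 0.1250.
C₀ = D/Vd = 1680/120 ≈ 14.000 mcg/mL.
Before the 5th dose, 4 doses have been given. Superposition: Cmin = C₀·(f + f² + … + f^4).
≈ 14.000 × (0.1250 + 0.0156 + 0.0020 + 0.0002) ≈ 14.000 × 0.1428 ≈ 1.999 mcg/mL.

2.0 mcg/mL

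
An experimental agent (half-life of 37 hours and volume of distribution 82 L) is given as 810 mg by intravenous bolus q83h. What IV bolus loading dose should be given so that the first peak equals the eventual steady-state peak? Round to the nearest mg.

1027 mg

f = (1/2)^(83/37) ≈ 0.211211; accumulation ratio R = 1/(1−f) ≈ 1.26777.
Loading dose to hit Cmax,ss on first dose: D_load = D_maint·R ≈ 810 × 1.26777 ≈ 1026.89 mg.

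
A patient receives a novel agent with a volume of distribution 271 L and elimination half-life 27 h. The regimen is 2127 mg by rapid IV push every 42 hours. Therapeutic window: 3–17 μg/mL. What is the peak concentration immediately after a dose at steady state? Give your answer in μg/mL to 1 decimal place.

11.9 μg/mL

τ/t½ = 42/27 ≈ 1.5556, so fraction remaining f = (1/2)^(42/27) ≈ 0.3402.
At steady state, accumulation factor R = 1/(1 − e^(−kτ)) ≈ 1.5156.
Single-dose peak C₀ = D/Vd = 2127/271 ≈ 7.849 μg/mL.
Steady-state peak Cmax,ss = C₀·R ≈ 7.849 × 1.5156 ≈ 11.896 μg/mL.
Peak 11.9 μg/mL vs MTC 17 μg/mL: below toxic threshold.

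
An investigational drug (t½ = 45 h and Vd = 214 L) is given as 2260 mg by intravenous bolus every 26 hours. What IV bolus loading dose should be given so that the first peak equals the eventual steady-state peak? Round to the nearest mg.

f = (1/2)^(26/45) ≈ 0.669995; accumulation ratio R = 1/(1−f) ≈ 3.03026.
Loading dose to hit Cmax,ss on first dose: D_load = D_maint·R ≈ 2260 × 3.03026 ≈ 6848.39 mg.

6848 mg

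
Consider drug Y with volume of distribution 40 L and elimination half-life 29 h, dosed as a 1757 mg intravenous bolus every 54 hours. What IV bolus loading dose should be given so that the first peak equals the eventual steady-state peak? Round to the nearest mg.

2424 mg

f = (1/2)^(54/29) ≈ 0.275082; accumulation ratio R = 1/(1−f) ≈ 1.37947.
Loading dose to hit Cmax,ss on first dose: D_load = D_maint·R ≈ 1757 × 1.37947 ≈ 2423.73 mg.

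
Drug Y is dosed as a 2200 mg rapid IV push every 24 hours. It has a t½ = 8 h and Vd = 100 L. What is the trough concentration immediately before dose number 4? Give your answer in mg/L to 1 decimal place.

f = (1/2)^(τ/t½) = (1/2)^(24/8) ≈ 0.1250.
C₀ = D/Vd = 2200/100 ≈ 22.000 mg/L.
Before the 4th dose, 3 doses have been given. Superposition: Cmin = C₀·(f + f² + … + f^3).
≈ 22.000 × (0.1250 + 0.0156 + 0.0020) ≈ 22.000 × 0.1426 ≈ 3.137 mg/L.

3.1 mg/L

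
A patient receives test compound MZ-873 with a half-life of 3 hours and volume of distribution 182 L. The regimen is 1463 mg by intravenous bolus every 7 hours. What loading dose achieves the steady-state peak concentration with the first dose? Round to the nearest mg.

f = (1/2)^(7/3) ≈ 0.198425; accumulation ratio R = 1/(1−f) ≈ 1.24754.
Loading dose to hit Cmax,ss on first dose: D_load = D_maint·R ≈ 1463 × 1.24754 ≈ 1825.15 mg.

1825 mg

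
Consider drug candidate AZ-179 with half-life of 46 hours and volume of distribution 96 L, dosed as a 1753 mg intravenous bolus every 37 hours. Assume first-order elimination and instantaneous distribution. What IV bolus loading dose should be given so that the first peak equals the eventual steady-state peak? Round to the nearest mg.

4102 mg

f = (1/2)^(37/46) ≈ 0.572621; accumulation ratio R = 1/(1−f) ≈ 2.33984.
Loading dose to hit Cmax,ss on first dose: D_load = D_maint·R ≈ 1753 × 2.33984 ≈ 4101.74 mg.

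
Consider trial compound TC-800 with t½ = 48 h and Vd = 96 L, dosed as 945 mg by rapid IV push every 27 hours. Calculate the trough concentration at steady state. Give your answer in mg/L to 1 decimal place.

20.6 mg/L

k = ln2/t½ = ln2/48 ≈ 0.014441 h⁻¹; fraction remaining f = e^(−kτ) = e^(−0.014441×27) ≈ 0.6771.
Single-dose peak C₀ = D/Vd = 945/96 ≈ 9.844 mg/L.
Steady-state trough Cmin,ss = C₀·f/(1−f) ≈ 9.844 × 0.6771/0.3229 ≈ 20.642 mg/L.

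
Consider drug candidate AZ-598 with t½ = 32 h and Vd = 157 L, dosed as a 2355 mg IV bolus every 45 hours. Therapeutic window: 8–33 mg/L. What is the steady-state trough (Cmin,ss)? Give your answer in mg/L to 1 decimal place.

9.1 mg/L

k = ln2/t½ = ln2/32 ≈ 0.021661 h⁻¹; fraction remaining f = e^(−kτ) = e^(−0.021661×45) ≈ 0.3773.
Accumulation ratio R = 1/(1 − f) ≈ 1/0.6227 ≈ 1.6059.
Each bolus raises the concentration by D/Vd = 2355/157 ≈ 15.000 mg/L.
Steady-state peak Cmax,ss = C₀·R ≈ 15.000 × 1.6059 ≈ 24.089 mg/L.
One interval later, Cmin,ss = Cmax,ss·e^(−kτ) ≈ 24.089 × 0.3773 ≈ 9.089 mg/L.
Trough 9.1 mg/L vs MEC 8 mg/L: adequate.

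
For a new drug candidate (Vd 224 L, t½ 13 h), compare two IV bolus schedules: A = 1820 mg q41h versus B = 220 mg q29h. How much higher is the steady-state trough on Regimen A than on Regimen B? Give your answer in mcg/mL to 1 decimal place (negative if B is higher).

0.8 mcg/mL

Regimen A: f = (1/2)^(41/13) ≈ 0.1124; Cmin,ss = (1820/224)·f/(1−f) ≈ 1.029 mcg/mL.
Regimen B: f = (1/2)^(29/13) ≈ 0.2130; Cmin,ss = (220/224)·f/(1−f) ≈ 0.266 mcg/mL.
Difference ≈ 1.029 − 0.266 ≈ 0.763 mcg/mL.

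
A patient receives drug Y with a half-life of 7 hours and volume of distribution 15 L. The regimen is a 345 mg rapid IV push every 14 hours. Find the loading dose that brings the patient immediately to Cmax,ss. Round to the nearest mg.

460 mg

f = (1/2)^(14/7) ≈ 0.250000; accumulation ratio R = 1/(1−f) ≈ 1.33333.
Loading dose to hit Cmax,ss on first dose: D_load = D_maint·R ≈ 345 × 1.33333 ≈ 460.00 mg.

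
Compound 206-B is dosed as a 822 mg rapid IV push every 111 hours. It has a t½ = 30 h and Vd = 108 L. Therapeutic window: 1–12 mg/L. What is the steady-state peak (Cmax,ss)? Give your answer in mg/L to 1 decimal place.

Over one 111-h interval, 111/30 ≈ 3.7 half-lives elapse, leaving f ≈ 0.0769 of each dose.
At steady state, accumulation factor R = 1/(1 − e^(−kτ)) ≈ 1.0833.
Each bolus raises the concentration by D/Vd = 822/108 ≈ 7.611 mg/L.
Steady-state peak Cmax,ss = C₀·R ≈ 7.611 × 1.0833 ≈ 8.245 mg/L.
Peak 8.2 mg/L vs MTC 12 mg/L: below toxic threshold.

8.2 mg/L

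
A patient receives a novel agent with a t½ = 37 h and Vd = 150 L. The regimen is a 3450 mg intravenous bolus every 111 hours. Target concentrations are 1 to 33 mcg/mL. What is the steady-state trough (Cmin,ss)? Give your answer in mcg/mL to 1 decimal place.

3.3 mcg/mL

The dosing interval is 3 half-lives, so f = 2^(−3) = 0.125.
Accumulation ratio R = 1/(1 − f) = 1/0.875 = 8/7.
Single-dose peak C₀ = D/Vd = 3450/150 = 23 mcg/mL.
Steady-state peak Cmax,ss = C₀·R = 23 × 8/7 ≈ 26.286 mcg/mL.
Steady-state trough Cmin,ss = Cmax,ss·f ≈ 26.286 × 0.125 ≈ 3.286 mcg/mL.
Trough 3.3 mcg/mL vs MEC 1 mcg/mL: adequate.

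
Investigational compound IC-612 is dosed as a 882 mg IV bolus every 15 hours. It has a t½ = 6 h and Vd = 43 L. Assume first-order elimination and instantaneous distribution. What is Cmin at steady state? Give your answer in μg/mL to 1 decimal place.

Over one 15-h interval, 15/6 ≈ 2.5 half-lives elapse, leaving f ≈ 0.1768 of each dose.
At steady state, accumulation factor R = 1/(1 − e^(−kτ)) ≈ 1.2148.
Each bolus raises the concentration by D/Vd = 882/43 ≈ 20.512 μg/mL.
Steady-state peak Cmax,ss = C₀·R ≈ 20.512 × 1.2148 ≈ 24.918 μg/mL.
Steady-state trough Cmin,ss = Cmax,ss·f ≈ 24.918 × 0.1768 ≈ 4.406 μg/mL.

4.4 μg/mL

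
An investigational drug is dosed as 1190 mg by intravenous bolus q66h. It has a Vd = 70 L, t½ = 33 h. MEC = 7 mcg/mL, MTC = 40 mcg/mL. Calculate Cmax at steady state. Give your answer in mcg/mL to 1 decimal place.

τ = 66 h = 2 half-lives, so f = (1/2)^2 = 0.25.
Accumulation ratio R = 1/(1 − f) = 1/0.75 = 4/3.
Single-dose peak C₀ = D/Vd = 1190/70 = 17 mcg/mL.
Steady-state peak Cmax,ss = C₀·R = 17 × 4/3 ≈ 22.667 mcg/mL.
Peak 22.7 mcg/mL vs MTC 40 mcg/mL: below toxic threshold.

22.7 mcg/mL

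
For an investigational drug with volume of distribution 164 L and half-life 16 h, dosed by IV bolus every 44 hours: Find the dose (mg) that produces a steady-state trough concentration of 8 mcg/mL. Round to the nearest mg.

τ/t½ = 44/16 ≈ 2.75, so f = (1/2)^(44/16) ≈ 0.148651.
Cmin,ss = (D/Vd)·f/(1−f), so D = Cmin,ss·Vd·(1−f)/f.
D = 8 × 164 × (1−f)/f ≈ 8 × 164 × 5.72717 ≈ 7514.05 mg.

7514 mg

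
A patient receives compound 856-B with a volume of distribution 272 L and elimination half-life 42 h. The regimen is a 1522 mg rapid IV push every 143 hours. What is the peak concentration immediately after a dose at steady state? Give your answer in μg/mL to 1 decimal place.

τ/t½ = 143/42 ≈ 3.4048, so fraction remaining f = (1/2)^(143/42) ≈ 0.0944.
Accumulation ratio R = 1/(1 − f) ≈ 1/0.9056 ≈ 1.1042.
Each bolus raises the concentration by D/Vd = 1522/272 ≈ 5.596 μg/mL.
Steady-state peak Cmax,ss = C₀·R ≈ 5.596 × 1.1042 ≈ 6.179 μg/mL.

6.2 μg/mL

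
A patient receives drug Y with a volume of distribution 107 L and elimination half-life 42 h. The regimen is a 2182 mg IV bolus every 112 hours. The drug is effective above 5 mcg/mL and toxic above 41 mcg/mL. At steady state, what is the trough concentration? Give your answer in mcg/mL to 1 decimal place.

3.8 mcg/mL

k = ln2/t½ = ln2/42 ≈ 0.016504 h⁻¹; fraction remaining f = e^(−kτ) = e^(−0.016504×112) ≈ 0.1575.
Accumulation ratio R = 1/(1 − f) ≈ 1/0.8425 ≈ 1.1869.
Single-dose peak C₀ = D/Vd = 2182/107 ≈ 20.393 mcg/mL.
Cmax,ss = C₀/(1 − f) ≈ 20.393/0.8425 ≈ 24.205 mcg/mL.
One interval later, Cmin,ss = Cmax,ss·e^(−kτ) ≈ 24.205 × 0.1575 ≈ 3.812 mcg/mL.
Trough 3.8 mcg/mL vs MEC 5 mcg/mL: subtherapeutic.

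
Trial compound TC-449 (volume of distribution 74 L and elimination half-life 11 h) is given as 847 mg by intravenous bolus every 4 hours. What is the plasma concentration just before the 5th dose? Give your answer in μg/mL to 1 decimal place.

25.4 μg/mL

f = (1/2)^(τ/t½) = (1/2)^(4/11) ≈ 0.7772.
C₀ = D/Vd = 847/74 ≈ 11.446 μg/mL.
Before the 5th dose, 4 doses have been given. Superposition: Cmin = C₀·(f + f² + … + f^4).
≈ 11.446 × (0.7772 + 0.6040 + 0.4695 + 0.3649) ≈ 11.446 × 2.2156 ≈ 25.360 μg/mL.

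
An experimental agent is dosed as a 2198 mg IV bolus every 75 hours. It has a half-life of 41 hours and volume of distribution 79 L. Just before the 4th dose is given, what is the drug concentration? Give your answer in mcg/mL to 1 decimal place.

10.7 mcg/mL

f = (1/2)^(τ/t½) = (1/2)^(75/41) ≈ 0.2814.
C₀ = D/Vd = 2198/79 ≈ 27.823 mcg/mL.
Before the 4th dose, 3 doses have been given. Superposition: Cmin = C₀·(f + f² + … + f^3).
≈ 27.823 × (0.2814 + 0.0792 + 0.0223) ≈ 27.823 × 0.3829 ≈ 10.653 mcg/mL.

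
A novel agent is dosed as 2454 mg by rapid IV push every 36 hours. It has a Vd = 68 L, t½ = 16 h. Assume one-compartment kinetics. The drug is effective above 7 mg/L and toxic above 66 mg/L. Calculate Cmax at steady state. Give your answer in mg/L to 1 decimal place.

k = ln2/t½ = ln2/16 ≈ 0.043322 h⁻¹; fraction remaining f = e^(−kτ) = e^(−0.043322×36) ≈ 0.2102.
At steady state, accumulation factor R = 1/(1 − e^(−kτ)) ≈ 1.2661.
Each bolus raises the concentration by D/Vd = 2454/68 ≈ 36.088 mg/L.
Cmax,ss = C₀/(1 − f) ≈ 36.088/0.7898 ≈ 45.693 mg/L.
Peak 45.7 mg/L vs MTC 66 mg/L: below toxic threshold.

45.7 mg/L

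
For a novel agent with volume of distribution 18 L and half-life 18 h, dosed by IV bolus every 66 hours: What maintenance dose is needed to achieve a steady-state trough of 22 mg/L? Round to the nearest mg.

4633 mg

τ/t½ = 66/18 ≈ 3.6667, so f = (1/2)^(66/18) ≈ 0.078745.
Cmin,ss = (D/Vd)·f/(1−f), so D = Cmin,ss·Vd·(1−f)/f.
D = 22 × 18 × (1−f)/f ≈ 22 × 18 × 11.69922 ≈ 4632.89 mg.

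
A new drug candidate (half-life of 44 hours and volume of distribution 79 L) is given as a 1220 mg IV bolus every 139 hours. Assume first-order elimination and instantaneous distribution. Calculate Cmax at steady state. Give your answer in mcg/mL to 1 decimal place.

17.4 mcg/mL

Over one 139-h interval, 139/44 ≈ 3.1591 half-lives elapse, leaving f ≈ 0.1119 of each dose.
At steady state, accumulation factor R = 1/(1 − e^(−kτ)) ≈ 1.1260.
Each bolus raises the concentration by D/Vd = 1220/79 ≈ 15.443 mcg/mL.
Cmax,ss = C₀/(1 − f) ≈ 15.443/0.8881 ≈ 17.389 mcg/mL.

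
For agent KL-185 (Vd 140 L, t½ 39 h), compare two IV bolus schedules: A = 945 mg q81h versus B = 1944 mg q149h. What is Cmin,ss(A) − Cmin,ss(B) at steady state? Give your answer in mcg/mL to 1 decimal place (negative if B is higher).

1.0 mcg/mL

Regimen A: f = (1/2)^(81/39) ≈ 0.2370; Cmin,ss = (945/140)·f/(1−f) ≈ 2.097 mcg/mL.
Regimen B: f = (1/2)^(149/39) ≈ 0.0708; Cmin,ss = (1944/140)·f/(1−f) ≈ 1.058 mcg/mL.
Difference ≈ 2.097 − 1.058 ≈ 1.039 mcg/mL.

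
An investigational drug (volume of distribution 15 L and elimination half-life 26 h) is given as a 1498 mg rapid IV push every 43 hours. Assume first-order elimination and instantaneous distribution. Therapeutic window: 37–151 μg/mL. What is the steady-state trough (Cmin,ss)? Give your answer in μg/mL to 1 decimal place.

k = ln2/t½ = ln2/26 ≈ 0.026660 h⁻¹; fraction remaining f = e^(−kτ) = e^(−0.026660×43) ≈ 0.3178.
Accumulation ratio R = 1/(1 − f) ≈ 1/0.6822 ≈ 1.4658.
Each bolus raises the concentration by D/Vd = 1498/15 ≈ 99.867 μg/mL.
Cmax,ss = C₀/(1 − f) ≈ 99.867/0.6822 ≈ 146.390 μg/mL.
Steady-state trough Cmin,ss = Cmax,ss·f ≈ 146.390 × 0.3178 ≈ 46.523 μg/mL.
Trough 46.5 μg/mL vs MEC 37 μg/mL: adequate.

46.5 μg/mL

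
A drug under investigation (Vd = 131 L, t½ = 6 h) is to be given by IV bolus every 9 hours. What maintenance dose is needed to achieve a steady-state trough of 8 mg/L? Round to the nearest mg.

τ/t½ = 9/6 ≈ 1.5, so f = (1/2)^(9/6) ≈ 0.353553.
Cmin,ss = (D/Vd)·f/(1−f), so D = Cmin,ss·Vd·(1−f)/f.
D = 8 × 131 × (1−f)/f ≈ 8 × 131 × 1.82843 ≈ 1916.19 mg.

1916 mg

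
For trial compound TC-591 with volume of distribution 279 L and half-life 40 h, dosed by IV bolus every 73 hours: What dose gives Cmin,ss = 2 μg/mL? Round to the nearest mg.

1419 mg

τ/t½ = 73/40 ≈ 1.825, so f = (1/2)^(73/40) ≈ 0.282241.
Cmin,ss = (D/Vd)·f/(1−f), so D = Cmin,ss·Vd·(1−f)/f.
D = 2 × 279 × (1−f)/f ≈ 2 × 279 × 2.54307 ≈ 1419.03 mg.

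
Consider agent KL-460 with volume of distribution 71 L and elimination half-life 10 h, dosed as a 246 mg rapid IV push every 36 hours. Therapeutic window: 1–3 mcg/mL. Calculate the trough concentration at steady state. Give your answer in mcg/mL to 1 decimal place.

τ/t½ = 36/10 ≈ 3.6, so fraction remaining f = (1/2)^(36/10) ≈ 0.0825.
At steady state, accumulation factor R = 1/(1 − e^(−kτ)) ≈ 1.0899.
Single-dose peak C₀ = D/Vd = 246/71 ≈ 3.465 mcg/mL.
Steady-state peak Cmax,ss = C₀·R ≈ 3.465 × 1.0899 ≈ 3.777 mcg/mL.
Steady-state trough Cmin,ss = Cmax,ss·f ≈ 3.777 × 0.0825 ≈ 0.312 mcg/mL.
Trough 0.3 mcg/mL vs MEC 1 mcg/mL: subtherapeutic.

0.3 mcg/mL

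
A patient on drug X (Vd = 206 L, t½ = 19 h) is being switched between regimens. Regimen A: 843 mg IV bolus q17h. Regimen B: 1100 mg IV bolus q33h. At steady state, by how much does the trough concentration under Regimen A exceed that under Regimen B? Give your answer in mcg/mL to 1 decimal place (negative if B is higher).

2.5 mcg/mL

Regimen A: f = (1/2)^(17/19) ≈ 0.5378; Cmin,ss = (843/206)·f/(1−f) ≈ 4.762 mcg/mL.
Regimen B: f = (1/2)^(33/19) ≈ 0.3000; Cmin,ss = (1100/206)·f/(1−f) ≈ 2.288 mcg/mL.
Difference ≈ 4.762 − 2.288 ≈ 2.474 mcg/mL.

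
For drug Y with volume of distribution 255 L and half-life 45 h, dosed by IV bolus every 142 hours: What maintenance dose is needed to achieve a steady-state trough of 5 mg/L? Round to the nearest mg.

τ/t½ = 142/45 ≈ 3.1556, so f = (1/2)^(142/45) ≈ 0.112223.
Cmin,ss = (D/Vd)·f/(1−f), so D = Cmin,ss·Vd·(1−f)/f.
D = 5 × 255 × (1−f)/f ≈ 5 × 255 × 7.91083 ≈ 10086.31 mg.

10086 mg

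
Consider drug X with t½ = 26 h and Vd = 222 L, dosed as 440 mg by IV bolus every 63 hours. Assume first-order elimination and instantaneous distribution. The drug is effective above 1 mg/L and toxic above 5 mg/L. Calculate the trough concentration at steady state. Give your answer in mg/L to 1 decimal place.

Over one 63-h interval, 63/26 ≈ 2.4231 half-lives elapse, leaving f ≈ 0.1865 of each dose.
Each bolus raises the concentration by D/Vd = 440/222 ≈ 1.982 mg/L.
Steady-state trough Cmin,ss = C₀·f/(1−f) ≈ 1.982 × 0.1865/0.8135 ≈ 0.454 mg/L.
Trough 0.5 mg/L vs MEC 1 mg/L: subtherapeutic.

0.5 mg/L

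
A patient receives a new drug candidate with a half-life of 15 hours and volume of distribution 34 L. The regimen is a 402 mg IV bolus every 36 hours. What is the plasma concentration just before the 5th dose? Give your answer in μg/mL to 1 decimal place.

2.8 μg/mL

f = (1/2)^(τ/t½) = (1/2)^(36/15) ≈ 0.1895.
C₀ = D/Vd = 402/34 ≈ 11.824 μg/mL.
Before the 5th dose, 4 doses have been given. Superposition: Cmin = C₀·(f + f² + … + f^4).
≈ 11.824 × (0.1895 + 0.0359 + 0.0068 + 0.0013) ≈ 11.824 × 0.2335 ≈ 2.761 μg/mL.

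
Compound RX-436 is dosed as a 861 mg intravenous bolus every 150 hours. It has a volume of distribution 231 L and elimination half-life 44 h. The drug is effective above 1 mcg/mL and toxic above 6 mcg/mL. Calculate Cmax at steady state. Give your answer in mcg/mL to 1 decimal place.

Over one 150-h interval, 150/44 ≈ 3.4091 half-lives elapse, leaving f ≈ 0.0941 of each dose.
Accumulation ratio R = 1/(1 − f) ≈ 1/0.9059 ≈ 1.1039.
Single-dose peak C₀ = D/Vd = 861/231 ≈ 3.727 mcg/mL.
Steady-state peak Cmax,ss = C₀·R ≈ 3.727 × 1.1039 ≈ 4.114 mcg/mL.
Peak 4.1 mcg/mL vs MTC 6 mcg/mL: below toxic threshold.

4.1 mcg/mL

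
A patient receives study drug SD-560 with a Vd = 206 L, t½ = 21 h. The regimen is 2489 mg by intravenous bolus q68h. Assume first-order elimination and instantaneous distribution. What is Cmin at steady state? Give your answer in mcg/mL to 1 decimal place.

1.4 mcg/mL

τ/t½ = 68/21 ≈ 3.2381, so fraction remaining f = (1/2)^(68/21) ≈ 0.1060.
At steady state, accumulation factor R = 1/(1 − e^(−kτ)) ≈ 1.1186.
Each bolus raises the concentration by D/Vd = 2489/206 ≈ 12.083 mcg/mL.
Cmax,ss = C₀/(1 − f) ≈ 12.083/0.8940 ≈ 13.516 mcg/mL.
Steady-state trough Cmin,ss = Cmax,ss·f ≈ 13.516 × 0.1060 ≈ 1.433 mcg/mL.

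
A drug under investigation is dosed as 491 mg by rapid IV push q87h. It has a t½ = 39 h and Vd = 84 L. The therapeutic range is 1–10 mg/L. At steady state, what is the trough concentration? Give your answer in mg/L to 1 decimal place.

k = ln2/t½ = ln2/39 ≈ 0.017773 h⁻¹; fraction remaining f = e^(−kτ) = e^(−0.017773×87) ≈ 0.2130.
Each bolus raises the concentration by D/Vd = 491/84 ≈ 5.845 mg/L.
Steady-state trough Cmin,ss = C₀·f/(1−f) ≈ 5.845 × 0.2130/0.7870 ≈ 1.582 mg/L.
Trough 1.6 mg/L vs MEC 1 mg/L: adequate.

1.6 mg/L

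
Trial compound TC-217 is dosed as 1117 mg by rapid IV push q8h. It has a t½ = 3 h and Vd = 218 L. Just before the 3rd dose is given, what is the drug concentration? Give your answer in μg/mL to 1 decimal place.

0.9 μg/mL

f = (1/2)^(τ/t½) = (1/2)^(8/3) ≈ 0.1575.
C₀ = D/Vd = 1117/218 ≈ 5.124 μg/mL.
Before the 3rd dose, 2 doses have been given. Superposition: Cmin = C₀·(f + f²).
≈ 5.124 × (0.1575 + 0.0248) ≈ 5.124 × 0.1823 ≈ 0.934 μg/mL.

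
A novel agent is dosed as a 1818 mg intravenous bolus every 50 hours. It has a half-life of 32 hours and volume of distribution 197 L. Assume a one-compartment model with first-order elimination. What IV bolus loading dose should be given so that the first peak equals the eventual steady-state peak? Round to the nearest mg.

2749 mg

f = (1/2)^(50/32) ≈ 0.338564; accumulation ratio R = 1/(1−f) ≈ 1.51186.
Loading dose to hit Cmax,ss on first dose: D_load = D_maint·R ≈ 1818 × 1.51186 ≈ 2748.56 mg.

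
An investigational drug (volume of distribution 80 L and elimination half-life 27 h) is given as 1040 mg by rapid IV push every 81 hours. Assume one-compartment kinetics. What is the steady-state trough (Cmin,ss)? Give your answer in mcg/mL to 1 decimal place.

1.9 mcg/mL

τ = 81 h = 3 half-lives, so f = (1/2)^3 = 0.125.
Accumulation ratio R = 1/(1 − f) = 1/0.875 = 8/7.
Single-dose peak C₀ = D/Vd = 1040/80 = 13 mcg/mL.
Steady-state peak Cmax,ss = C₀·R = 13 × 8/7 ≈ 14.857 mcg/mL.
Steady-state trough Cmin,ss = Cmax,ss·f ≈ 14.857 × 0.125 ≈ 1.857 mcg/mL.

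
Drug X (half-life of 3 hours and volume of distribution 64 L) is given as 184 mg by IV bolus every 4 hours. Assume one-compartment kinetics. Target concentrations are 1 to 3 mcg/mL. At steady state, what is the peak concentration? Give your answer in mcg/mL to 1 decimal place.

Over one 4-h interval, 4/3 ≈ 1.3333 half-lives elapse, leaving f ≈ 0.3969 of each dose.
Accumulation ratio R = 1/(1 − f) ≈ 1/0.6031 ≈ 1.6581.
Single-dose peak C₀ = D/Vd = 184/64 ≈ 2.875 mcg/mL.
Steady-state peak Cmax,ss = C₀·R ≈ 2.875 × 1.6581 ≈ 4.767 mcg/mL.
Peak 4.8 mcg/mL vs MTC 3 mcg/mL: exceeds toxic threshold.

4.8 mcg/mL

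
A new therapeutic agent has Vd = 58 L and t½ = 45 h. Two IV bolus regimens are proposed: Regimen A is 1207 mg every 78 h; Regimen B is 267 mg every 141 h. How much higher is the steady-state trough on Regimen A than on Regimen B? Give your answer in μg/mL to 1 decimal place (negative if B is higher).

8.4 μg/mL

Regimen A: f = (1/2)^(78/45) ≈ 0.3008; Cmin,ss = (1207/58)·f/(1−f) ≈ 8.953 μg/mL.
Regimen B: f = (1/2)^(141/45) ≈ 0.1140; Cmin,ss = (267/58)·f/(1−f) ≈ 0.592 μg/mL.
Difference ≈ 8.953 − 0.592 ≈ 8.361 μg/mL.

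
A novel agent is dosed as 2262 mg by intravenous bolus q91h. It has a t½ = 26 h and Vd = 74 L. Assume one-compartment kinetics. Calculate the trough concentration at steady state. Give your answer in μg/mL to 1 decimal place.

3.0 μg/mL

Over one 91-h interval, 91/26 ≈ 3.5 half-lives elapse, leaving f ≈ 0.0884 of each dose.
Accumulation ratio R = 1/(1 − f) ≈ 1/0.9116 ≈ 1.0970.
Each bolus raises the concentration by D/Vd = 2262/74 ≈ 30.568 μg/mL.
Steady-state peak Cmax,ss = C₀·R ≈ 30.568 × 1.0970 ≈ 33.533 μg/mL.
One interval later, Cmin,ss = Cmax,ss·e^(−kτ) ≈ 33.533 × 0.0884 ≈ 2.964 μg/mL.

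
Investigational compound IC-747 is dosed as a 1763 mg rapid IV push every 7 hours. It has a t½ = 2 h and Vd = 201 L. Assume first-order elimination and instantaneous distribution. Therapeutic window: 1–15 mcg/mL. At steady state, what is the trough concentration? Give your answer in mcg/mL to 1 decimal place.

0.9 mcg/mL

Over one 7-h interval, 7/2 ≈ 3.5 half-lives elapse, leaving f ≈ 0.0884 of each dose.
At steady state, accumulation factor R = 1/(1 − e^(−kτ)) ≈ 1.0970.
Single-dose peak C₀ = D/Vd = 1763/201 ≈ 8.771 mcg/mL.
Cmax,ss = C₀/(1 − f) ≈ 8.771/0.9116 ≈ 9.622 mcg/mL.
Steady-state trough Cmin,ss = Cmax,ss·f ≈ 9.622 × 0.0884 ≈ 0.851 mcg/mL.
Trough 0.9 mcg/mL vs MEC 1 mcg/mL: subtherapeutic.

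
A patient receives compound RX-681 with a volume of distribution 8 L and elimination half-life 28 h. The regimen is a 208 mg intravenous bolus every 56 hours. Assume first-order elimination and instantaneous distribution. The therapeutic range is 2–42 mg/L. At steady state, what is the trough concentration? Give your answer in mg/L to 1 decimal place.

8.7 mg/L

τ = 56 h = 2 half-lives, so f = (1/2)^2 = 0.25.
Accumulation ratio R = 1/(1 − f) = 1/0.75 = 4/3.
Single-dose peak C₀ = D/Vd = 208/8 = 26 mg/L.
Steady-state peak Cmax,ss = C₀·R = 26 × 4/3 ≈ 34.667 mg/L.
Steady-state trough Cmin,ss = Cmax,ss·f ≈ 34.667 × 0.25 ≈ 8.667 mg/L.
Trough 8.7 mg/L vs MEC 2 mg/L: adequate.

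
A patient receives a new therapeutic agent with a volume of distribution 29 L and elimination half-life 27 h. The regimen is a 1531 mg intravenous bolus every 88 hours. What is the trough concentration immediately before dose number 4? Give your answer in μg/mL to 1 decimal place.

6.1 μg/mL

f = (1/2)^(τ/t½) = (1/2)^(88/27) ≈ 0.1044.
C₀ = D/Vd = 1531/29 ≈ 52.793 μg/mL.
Before the 4th dose, 3 doses have been given. Superposition: Cmin = C₀·(f + f² + … + f^3).
≈ 52.793 × (0.1044 + 0.0109 + 0.0011) ≈ 52.793 × 0.1164 ≈ 6.145 μg/mL.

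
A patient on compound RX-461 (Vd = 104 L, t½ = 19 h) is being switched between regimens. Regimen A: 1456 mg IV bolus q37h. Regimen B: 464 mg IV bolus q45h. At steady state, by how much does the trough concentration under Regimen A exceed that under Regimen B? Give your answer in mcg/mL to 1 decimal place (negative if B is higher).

3.8 mcg/mL

Regimen A: f = (1/2)^(37/19) ≈ 0.2593; Cmin,ss = (1456/104)·f/(1−f) ≈ 4.901 mcg/mL.
Regimen B: f = (1/2)^(45/19) ≈ 0.1937; Cmin,ss = (464/104)·f/(1−f) ≈ 1.072 mcg/mL.
Difference ≈ 4.901 − 1.072 ≈ 3.829 mcg/mL.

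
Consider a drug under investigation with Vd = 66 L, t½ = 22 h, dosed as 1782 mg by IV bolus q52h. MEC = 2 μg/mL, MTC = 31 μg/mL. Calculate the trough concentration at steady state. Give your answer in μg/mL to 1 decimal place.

τ/t½ = 52/22 ≈ 2.3636, so fraction remaining f = (1/2)^(52/22) ≈ 0.1943.
At steady state, accumulation factor R = 1/(1 − e^(−kτ)) ≈ 1.2412.
Single-dose peak C₀ = D/Vd = 1782/66 ≈ 27.000 μg/mL.
Steady-state peak Cmax,ss = C₀·R ≈ 27.000 × 1.2412 ≈ 33.512 μg/mL.
Steady-state trough Cmin,ss = Cmax,ss·f ≈ 33.512 × 0.1943 ≈ 6.511 μg/mL.
Trough 6.5 μg/mL vs MEC 2 μg/mL: adequate.

6.5 μg/mL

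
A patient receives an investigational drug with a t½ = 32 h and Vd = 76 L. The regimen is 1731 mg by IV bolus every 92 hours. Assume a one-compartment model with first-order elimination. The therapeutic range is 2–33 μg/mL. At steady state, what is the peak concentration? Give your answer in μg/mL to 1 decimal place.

26.4 μg/mL

τ/t½ = 92/32 ≈ 2.875, so fraction remaining f = (1/2)^(92/32) ≈ 0.1363.
Accumulation ratio R = 1/(1 − f) ≈ 1/0.8637 ≈ 1.1578.
Single-dose peak C₀ = D/Vd = 1731/76 ≈ 22.776 μg/mL.
Steady-state peak Cmax,ss = C₀·R ≈ 22.776 × 1.1578 ≈ 26.370 μg/mL.
Peak 26.4 μg/mL vs MTC 33 μg/mL: below toxic threshold.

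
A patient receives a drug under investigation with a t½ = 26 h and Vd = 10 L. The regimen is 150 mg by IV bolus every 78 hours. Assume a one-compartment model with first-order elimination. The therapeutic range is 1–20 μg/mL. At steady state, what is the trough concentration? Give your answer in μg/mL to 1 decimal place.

2.1 μg/mL

The dosing interval is 3 half-lives, so f = 2^(−3) = 0.125.
At steady state, R = 1/(1 − 0.125) = 8/7.
Single-dose peak C₀ = D/Vd = 150/10 = 15 μg/mL.
Steady-state peak Cmax,ss = C₀·R = 15 × 8/7 ≈ 17.143 μg/mL.
Steady-state trough Cmin,ss = Cmax,ss·f ≈ 17.143 × 0.125 ≈ 2.143 μg/mL.
Trough 2.1 μg/mL vs MEC 1 μg/mL: adequate.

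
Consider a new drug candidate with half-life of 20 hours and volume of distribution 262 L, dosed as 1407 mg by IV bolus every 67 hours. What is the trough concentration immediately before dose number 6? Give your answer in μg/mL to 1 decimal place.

0.6 μg/mL

f = (1/2)^(τ/t½) = (1/2)^(67/20) ≈ 0.0981.
C₀ = D/Vd = 1407/262 ≈ 5.370 μg/mL.
Before the 6th dose, 5 doses have been given. Superposition: Cmin = C₀·(f + f² + … + f^5).
≈ 5.370 × (0.0981 + 0.0096 + 0.0009 + 0.0001 + 0.0000) ≈ 5.370 × 0.1087 ≈ 0.584 μg/mL.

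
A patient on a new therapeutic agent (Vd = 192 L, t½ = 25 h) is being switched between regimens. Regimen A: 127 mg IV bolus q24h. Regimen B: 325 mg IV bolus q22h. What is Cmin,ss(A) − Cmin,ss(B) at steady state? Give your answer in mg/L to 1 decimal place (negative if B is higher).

-1.3 mg/L

Regimen A: f = (1/2)^(24/25) ≈ 0.5141; Cmin,ss = (127/192)·f/(1−f) ≈ 0.700 mg/L.
Regimen B: f = (1/2)^(22/25) ≈ 0.5434; Cmin,ss = (325/192)·f/(1−f) ≈ 2.014 mg/L.
Difference ≈ 0.700 − 2.014 ≈ -1.314 mg/L.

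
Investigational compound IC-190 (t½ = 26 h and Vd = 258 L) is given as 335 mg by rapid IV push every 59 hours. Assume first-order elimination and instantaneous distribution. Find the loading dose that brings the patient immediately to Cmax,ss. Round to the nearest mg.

423 mg

f = (1/2)^(59/26) ≈ 0.207440; accumulation ratio R = 1/(1−f) ≈ 1.26173.
Loading dose to hit Cmax,ss on first dose: D_load = D_maint·R ≈ 335 × 1.26173 ≈ 422.68 mg.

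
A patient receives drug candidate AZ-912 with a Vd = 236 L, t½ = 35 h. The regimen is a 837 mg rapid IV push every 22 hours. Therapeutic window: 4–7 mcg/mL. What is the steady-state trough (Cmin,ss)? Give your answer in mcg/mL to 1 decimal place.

6.5 mcg/mL

τ/t½ = 22/35 ≈ 0.62857, so fraction remaining f = (1/2)^(22/35) ≈ 0.6468.
Accumulation ratio R = 1/(1 − f) ≈ 1/0.3532 ≈ 2.8313.
Each bolus raises the concentration by D/Vd = 837/236 ≈ 3.547 mcg/mL.
Cmax,ss = C₀/(1 − f) ≈ 3.547/0.3532 ≈ 10.042 mcg/mL.
One interval later, Cmin,ss = Cmax,ss·e^(−kτ) ≈ 10.042 × 0.6468 ≈ 6.495 mcg/mL.
Trough 6.5 mcg/mL vs MEC 4 mcg/mL: adequate.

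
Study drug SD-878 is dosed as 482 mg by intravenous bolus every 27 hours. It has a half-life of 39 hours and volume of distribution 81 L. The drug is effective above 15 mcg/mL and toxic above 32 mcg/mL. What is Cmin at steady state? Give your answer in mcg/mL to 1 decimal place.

9.7 mcg/mL

τ/t½ = 27/39 ≈ 0.69231, so fraction remaining f = (1/2)^(27/39) ≈ 0.6189.
Accumulation ratio R = 1/(1 − f) ≈ 1/0.3811 ≈ 2.6240.
Single-dose peak C₀ = D/Vd = 482/81 ≈ 5.951 mcg/mL.
Cmax,ss = C₀/(1 − f) ≈ 5.951/0.3811 ≈ 15.615 mcg/mL.
One interval later, Cmin,ss = Cmax,ss·e^(−kτ) ≈ 15.615 × 0.6189 ≈ 9.664 mcg/mL.
Trough 9.7 mcg/mL vs MEC 15 mcg/mL: subtherapeutic.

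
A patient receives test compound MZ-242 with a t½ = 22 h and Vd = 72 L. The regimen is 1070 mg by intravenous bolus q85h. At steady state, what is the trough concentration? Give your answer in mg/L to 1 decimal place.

1.1 mg/L

k = ln2/t½ = ln2/22 ≈ 0.031507 h⁻¹; fraction remaining f = e^(−kτ) = e^(−0.031507×85) ≈ 0.0687.
Single-dose peak C₀ = D/Vd = 1070/72 ≈ 14.861 mg/L.
Steady-state trough Cmin,ss = C₀·f/(1−f) ≈ 14.861 × 0.0687/0.9313 ≈ 1.096 mg/L.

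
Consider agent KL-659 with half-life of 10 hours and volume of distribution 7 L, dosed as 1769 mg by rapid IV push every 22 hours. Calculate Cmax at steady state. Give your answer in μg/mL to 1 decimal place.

323.0 μg/mL

Over one 22-h interval, 22/10 ≈ 2.2 half-lives elapse, leaving f ≈ 0.2176 of each dose.
Accumulation ratio R = 1/(1 − f) ≈ 1/0.7824 ≈ 1.2781.
Each bolus raises the concentration by D/Vd = 1769/7 ≈ 252.714 μg/mL.
Steady-state peak Cmax,ss = C₀·R ≈ 252.714 × 1.2781 ≈ 322.994 μg/mL.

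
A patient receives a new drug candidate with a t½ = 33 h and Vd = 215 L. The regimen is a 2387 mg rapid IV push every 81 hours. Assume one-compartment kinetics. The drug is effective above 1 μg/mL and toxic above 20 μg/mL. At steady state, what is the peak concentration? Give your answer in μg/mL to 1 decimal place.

k = ln2/t½ = ln2/33 ≈ 0.021004 h⁻¹; fraction remaining f = e^(−kτ) = e^(−0.021004×81) ≈ 0.1824.
Accumulation ratio R = 1/(1 − f) ≈ 1/0.8176 ≈ 1.2231.
Single-dose peak C₀ = D/Vd = 2387/215 ≈ 11.102 μg/mL.
Steady-state peak Cmax,ss = C₀·R ≈ 11.102 × 1.2231 ≈ 13.579 μg/mL.
Peak 13.6 μg/mL vs MTC 20 μg/mL: below toxic threshold.

13.6 μg/mL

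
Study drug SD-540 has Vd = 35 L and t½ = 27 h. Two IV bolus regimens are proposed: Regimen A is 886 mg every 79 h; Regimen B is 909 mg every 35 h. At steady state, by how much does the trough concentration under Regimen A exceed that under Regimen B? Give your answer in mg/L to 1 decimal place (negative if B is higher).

-14.0 mg/L

Regimen A: f = (1/2)^(79/27) ≈ 0.1316; Cmin,ss = (886/35)·f/(1−f) ≈ 3.836 mg/L.
Regimen B: f = (1/2)^(35/27) ≈ 0.4072; Cmin,ss = (909/35)·f/(1−f) ≈ 17.840 mg/L.
Difference ≈ 3.836 − 17.840 ≈ -14.004 mg/L.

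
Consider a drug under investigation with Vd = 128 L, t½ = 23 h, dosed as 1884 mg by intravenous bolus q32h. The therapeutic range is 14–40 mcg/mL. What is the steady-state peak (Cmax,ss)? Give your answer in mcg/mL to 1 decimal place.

23.8 mcg/mL

k = ln2/t½ = ln2/23 ≈ 0.030137 h⁻¹; fraction remaining f = e^(−kτ) = e^(−0.030137×32) ≈ 0.3812.
Accumulation ratio R = 1/(1 − f) ≈ 1/0.6188 ≈ 1.6160.
Each bolus raises the concentration by D/Vd = 1884/128 ≈ 14.719 mcg/mL.
Steady-state peak Cmax,ss = C₀·R ≈ 14.719 × 1.6160 ≈ 23.786 mcg/mL.
Peak 23.8 mcg/mL vs MTC 40 mcg/mL: below toxic threshold.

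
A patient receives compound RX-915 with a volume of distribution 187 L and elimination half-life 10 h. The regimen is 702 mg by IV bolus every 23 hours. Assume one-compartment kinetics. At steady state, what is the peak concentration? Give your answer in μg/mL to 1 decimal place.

4.7 μg/mL

τ/t½ = 23/10 ≈ 2.3, so fraction remaining f = (1/2)^(23/10) ≈ 0.2031.
Accumulation ratio R = 1/(1 − f) ≈ 1/0.7969 ≈ 1.2549.
Each bolus raises the concentration by D/Vd = 702/187 ≈ 3.754 μg/mL.
Steady-state peak Cmax,ss = C₀·R ≈ 3.754 × 1.2549 ≈ 4.711 μg/mL.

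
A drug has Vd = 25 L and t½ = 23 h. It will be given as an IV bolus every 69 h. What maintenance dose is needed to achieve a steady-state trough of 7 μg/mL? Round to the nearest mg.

τ/t½ = 69/23 ≈ 3, so f = (1/2)^(69/23) ≈ 0.125000.
Cmin,ss = (D/Vd)·f/(1−f), so D = Cmin,ss·Vd·(1−f)/f.
D = 7 × 25 × (1−f)/f ≈ 7 × 25 × 7.00000 ≈ 1225.00 mg.

1225 mg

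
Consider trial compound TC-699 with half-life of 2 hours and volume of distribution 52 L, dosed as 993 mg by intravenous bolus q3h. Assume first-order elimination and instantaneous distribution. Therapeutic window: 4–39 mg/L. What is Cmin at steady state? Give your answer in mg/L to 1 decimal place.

10.4 mg/L

τ/t½ = 3/2 ≈ 1.5, so fraction remaining f = (1/2)^(3/2) ≈ 0.3536.
At steady state, accumulation factor R = 1/(1 − e^(−kτ)) ≈ 1.5470.
Single-dose peak C₀ = D/Vd = 993/52 ≈ 19.096 mg/L.
Steady-state peak Cmax,ss = C₀·R ≈ 19.096 × 1.5470 ≈ 29.542 mg/L.
One interval later, Cmin,ss = Cmax,ss·e^(−kτ) ≈ 29.542 × 0.3536 ≈ 10.446 mg/L.
Trough 10.4 mg/L vs MEC 4 mg/L: adequate.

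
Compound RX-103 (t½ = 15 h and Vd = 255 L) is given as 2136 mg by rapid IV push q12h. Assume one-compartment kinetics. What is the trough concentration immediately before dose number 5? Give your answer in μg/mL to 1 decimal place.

10.1 μg/mL

f = (1/2)^(τ/t½) = (1/2)^(12/15) ≈ 0.5743.
C₀ = D/Vd = 2136/255 ≈ 8.376 μg/mL.
Before the 5th dose, 4 doses have been given. Superposition: Cmin = C₀·(f + f² + … + f^4).
≈ 8.376 × (0.5743 + 0.3298 + 0.1894 + 0.1088) ≈ 8.376 × 1.2023 ≈ 10.070 μg/mL.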